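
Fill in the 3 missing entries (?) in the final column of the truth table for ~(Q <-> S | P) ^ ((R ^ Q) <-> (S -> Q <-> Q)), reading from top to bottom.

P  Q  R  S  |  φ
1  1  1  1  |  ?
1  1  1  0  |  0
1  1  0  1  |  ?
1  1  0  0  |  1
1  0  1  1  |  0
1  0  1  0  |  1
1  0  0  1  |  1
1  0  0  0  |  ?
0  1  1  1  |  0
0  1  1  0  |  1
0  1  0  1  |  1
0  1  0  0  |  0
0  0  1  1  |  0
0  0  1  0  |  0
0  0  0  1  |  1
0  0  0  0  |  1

Row P=1, Q=1, R=1, S=1: ~(Q <-> S | P) = 0, ((R ^ Q) <-> (S -> Q <-> Q)) = 0, so the formula = 0.
Row P=1, Q=1, R=0, S=1: ~(Q <-> S | P) = 0, ((R ^ Q) <-> (S -> Q <-> Q)) = 1, so the formula = 1.
Row P=1, Q=0, R=0, S=0: ~(Q <-> S | P) = 1, ((R ^ Q) <-> (S -> Q <-> Q)) = 1, so the formula = 0.

0, 1, 0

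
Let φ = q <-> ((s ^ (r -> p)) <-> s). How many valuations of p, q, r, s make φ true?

p | q | r | s | (r -> p) | (s ^ (r -> p)) | ((s ^ (r -> p)) <-> s) | (q <-> ((s ^ (r -> p)) <-> s))
- | - | - | - | -------- | -------------- | ---------------------- | ------------------------------
T | T | T | T |    T     |       F        |           F            |               F               
T | T | T | F |    T     |       T        |           F            |               F               
T | T | F | T |    T     |       F        |           F            |               F               
T | T | F | F |    T     |       T        |           F            |               F               
T | F | T | T |    T     |       F        |           F            |               T               
T | F | T | F |    T     |       T        |           F            |               T               
T | F | F | T |    T     |       F        |           F            |               T               
T | F | F | F |    T     |       T        |           F            |               T               
F | T | T | T |    F     |       T        |           T            |               T               
F | T | T | F |    F     |       F        |           T            |               T               
F | T | F | T |    T     |       F        |           F            |               F               
F | T | F | F |    T     |       T        |           F            |               F               
F | F | T | T |    F     |       T        |           T            |               F               
F | F | T | F |    F     |       F        |           T            |               F               
F | F | F | T |    T     |       F        |           F            |               T               
F | F | F | F |    T     |       T        |           F            |               T               
The formula is true on 8 of the 16 rows.

8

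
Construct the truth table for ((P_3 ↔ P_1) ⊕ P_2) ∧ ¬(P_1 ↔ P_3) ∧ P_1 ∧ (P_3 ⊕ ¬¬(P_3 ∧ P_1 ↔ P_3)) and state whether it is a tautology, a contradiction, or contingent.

contingent

P_1 | P_2 | P_3 || (P_3 ↔ P_1) | ((P_3 ↔ P_1) ⊕ P_2) | (P_1 ↔ P_3) | ¬(P_1 ↔ P_3) | (P_3 ∧ P_1) | ((P_3 ∧ P_1) ↔ P_3) | ¬((P_3 ∧ P_1) ↔ P_3) | ¬¬((P_3 ∧ P_1) ↔ P_3) | φ
 T  |  T  |  T  ||      T      |          F          |      T      |      F       |      T      |          T          |          F           |           T           | F
 T  |  T  |  F  ||      F      |          T          |      F      |      T       |      F      |          T          |          F           |           T           | T
 T  |  F  |  T  ||      T      |          T          |      T      |      F       |      T      |          T          |          F           |           T           | F
 T  |  F  |  F  ||      F      |          F          |      F      |      T       |      F      |          T          |          F           |           T           | F
 F  |  T  |  T  ||      F      |          T          |      F      |      T       |      F      |          F          |          T           |           F           | F
 F  |  T  |  F  ||      T      |          F          |      T      |      F       |      F      |          T          |          F           |           T           | F
 F  |  F  |  T  ||      F      |          F          |      F      |      T       |      F      |          F          |          T           |           F           | F
 F  |  F  |  F  ||      T      |          T          |      T      |      F       |      F      |          T          |          F           |           T           | F
1 of 8 rows are T, so the formula is contingent.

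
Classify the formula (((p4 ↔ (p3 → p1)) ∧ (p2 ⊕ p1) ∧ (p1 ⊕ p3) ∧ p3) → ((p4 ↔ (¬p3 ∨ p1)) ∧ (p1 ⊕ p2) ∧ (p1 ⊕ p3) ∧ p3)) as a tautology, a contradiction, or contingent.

p1 | p2 | p3 | p4 | (p3 → p1) | (p4 ↔ (p3 → p1)) | (p2 ⊕ p1) | (p1 ⊕ p3) | ¬p3 | (¬p3 ∨ p1) | (p4 ↔ (¬p3 ∨ p1)) | (p1 ⊕ p2) | φ
-- | -- | -- | -- | --------- | ---------------- | --------- | --------- | --- | ---------- | ----------------- | --------- | -
F  | F  | F  | F  |     T     |        F         |     F     |     F     |  T  |     T      |         F         |     F     | T
F  | F  | F  | T  |     T     |        T         |     F     |     F     |  T  |     T      |         T         |     F     | T
F  | F  | T  | F  |     F     |        T         |     F     |     T     |  F  |     F      |         T         |     F     | T
F  | F  | T  | T  |     F     |        F         |     F     |     T     |  F  |     F      |         F         |     F     | T
F  | T  | F  | F  |     T     |        F         |     T     |     F     |  T  |     T      |         F         |     T     | T
F  | T  | F  | T  |     T     |        T         |     T     |     F     |  T  |     T      |         T         |     T     | T
F  | T  | T  | F  |     F     |        T         |     T     |     T     |  F  |     F      |         T         |     T     | T
F  | T  | T  | T  |     F     |        F         |     T     |     T     |  F  |     F      |         F         |     T     | T
T  | F  | F  | F  |     T     |        F         |     T     |     T     |  T  |     T      |         F         |     T     | T
T  | F  | F  | T  |     T     |        T         |     T     |     T     |  T  |     T      |         T         |     T     | T
T  | F  | T  | F  |     T     |        F         |     T     |     F     |  F  |     T      |         F         |     T     | T
T  | F  | T  | T  |     T     |        T         |     T     |     F     |  F  |     T      |         T         |     T     | T
T  | T  | F  | F  |     T     |        F         |     F     |     T     |  T  |     T      |         F         |     F     | T
T  | T  | F  | T  |     T     |        T         |     F     |     T     |  T  |     T      |         T         |     F     | T
T  | T  | T  | F  |     T     |        F         |     F     |     F     |  F  |     T      |         F         |     F     | T
T  | T  | T  | T  |     T     |        T         |     F     |     F     |  F  |     T      |         T         |     F     | T
Every row is T, so the formula is a tautology.

tautology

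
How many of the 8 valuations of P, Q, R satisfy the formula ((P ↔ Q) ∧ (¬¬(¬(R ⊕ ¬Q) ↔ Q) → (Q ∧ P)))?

3

P  Q  R  |  φ
T  T  T  |  T
T  T  F  |  T
T  F  T  |  F
T  F  F  |  F
F  T  T  |  F
F  T  F  |  F
F  F  T  |  T
F  F  F  |  F
The formula is true on 3 of the 8 rows.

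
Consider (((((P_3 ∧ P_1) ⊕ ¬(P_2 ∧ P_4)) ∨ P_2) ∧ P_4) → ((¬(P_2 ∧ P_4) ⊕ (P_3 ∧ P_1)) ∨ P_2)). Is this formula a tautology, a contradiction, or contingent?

P_1 | P_2 | P_3 | P_4 || (P_3 ∧ P_1) | (P_2 ∧ P_4) | ¬(P_2 ∧ P_4) | ((P_3 ∧ P_1) ⊕ ¬(P_2 ∧ P_4)) | (¬(P_2 ∧ P_4) ⊕ (P_3 ∧ P_1)) | φ
 T  |  T  |  T  |  T  ||      T      |      T      |      F       |              T               |              T               | T
 T  |  T  |  T  |  F  ||      T      |      F      |      T       |              F               |              F               | T
 T  |  T  |  F  |  T  ||      F      |      T      |      F       |              F               |              F               | T
 T  |  T  |  F  |  F  ||      F      |      F      |      T       |              T               |              T               | T
 T  |  F  |  T  |  T  ||      T      |      F      |      T       |              F               |              F               | T
 T  |  F  |  T  |  F  ||      T      |      F      |      T       |              F               |              F               | T
 T  |  F  |  F  |  T  ||      F      |      F      |      T       |              T               |              T               | T
 T  |  F  |  F  |  F  ||      F      |      F      |      T       |              T               |              T               | T
 F  |  T  |  T  |  T  ||      F      |      T      |      F       |              F               |              F               | T
 F  |  T  |  T  |  F  ||      F      |      F      |      T       |              T               |              T               | T
 F  |  T  |  F  |  T  ||      F      |      T      |      F       |              F               |              F               | T
 F  |  T  |  F  |  F  ||      F      |      F      |      T       |              T               |              T               | T
 F  |  F  |  T  |  T  ||      F      |      F      |      T       |              T               |              T               | T
 F  |  F  |  T  |  F  ||      F      |      F      |      T       |              T               |              T               | T
 F  |  F  |  F  |  T  ||      F      |      F      |      T       |              T               |              T               | T
 F  |  F  |  F  |  F  ||      F      |      F      |      T       |              T               |              T               | T
Every row is T, so the formula is a tautology.

tautology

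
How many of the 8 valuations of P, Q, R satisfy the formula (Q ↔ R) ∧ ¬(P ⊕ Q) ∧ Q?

P  Q  R  |  ((Q ↔ R) ∧ (¬(P ⊕ Q) ∧ Q))
1  1  1  |              1             
1  1  0  |              0             
1  0  1  |              0             
1  0  0  |              0             
0  1  1  |              0             
0  1  0  |              0             
0  0  1  |              0             
0  0  0  |              0             
The formula is true on 1 of the 8 rows.

1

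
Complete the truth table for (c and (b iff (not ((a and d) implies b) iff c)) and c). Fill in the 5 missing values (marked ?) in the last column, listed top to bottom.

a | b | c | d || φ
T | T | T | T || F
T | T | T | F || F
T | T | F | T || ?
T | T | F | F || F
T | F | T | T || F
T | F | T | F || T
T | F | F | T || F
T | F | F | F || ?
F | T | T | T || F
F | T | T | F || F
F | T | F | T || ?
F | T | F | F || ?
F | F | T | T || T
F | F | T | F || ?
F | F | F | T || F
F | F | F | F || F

F, F, F, F, T

Row a=T, b=T, c=F, d=T: (b iff (not ((a and d) implies b) iff c)) = T, so the formula = F.
Row a=T, b=F, c=F, d=F: (b iff (not ((a and d) implies b) iff c)) = F, so the formula = F.
Row a=F, b=T, c=F, d=T: (b iff (not ((a and d) implies b) iff c)) = T, so the formula = F.
Row a=F, b=T, c=F, d=F: (b iff (not ((a and d) implies b) iff c)) = T, so the formula = F.
Row a=F, b=F, c=T, d=F: (b iff (not ((a and d) implies b) iff c)) = T, so the formula = T.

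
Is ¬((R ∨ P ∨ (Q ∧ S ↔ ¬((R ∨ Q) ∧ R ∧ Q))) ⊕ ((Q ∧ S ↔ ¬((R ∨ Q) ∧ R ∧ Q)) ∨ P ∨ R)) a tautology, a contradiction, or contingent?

tautology

P | Q | R | S || (R ∨ P) | (Q ∧ S) | (R ∨ Q) | (R ∧ Q) | ((R ∨ Q) ∧ (R ∧ Q)) | ¬((R ∨ Q) ∧ (R ∧ Q)) | (P ∨ R) | φ
F | F | F | F ||    F    |    F    |    F    |    F    |          F          |          T           |    F    | T
F | F | F | T ||    F    |    F    |    F    |    F    |          F          |          T           |    F    | T
F | F | T | F ||    T    |    F    |    T    |    F    |          F          |          T           |    T    | T
F | F | T | T ||    T    |    F    |    T    |    F    |          F          |          T           |    T    | T
F | T | F | F ||    F    |    F    |    T    |    F    |          F          |          T           |    F    | T
F | T | F | T ||    F    |    T    |    T    |    F    |          F          |          T           |    F    | T
F | T | T | F ||    T    |    F    |    T    |    T    |          T          |          F           |    T    | T
F | T | T | T ||    T    |    T    |    T    |    T    |          T          |          F           |    T    | T
T | F | F | F ||    T    |    F    |    F    |    F    |          F          |          T           |    T    | T
T | F | F | T ||    T    |    F    |    F    |    F    |          F          |          T           |    T    | T
T | F | T | F ||    T    |    F    |    T    |    F    |          F          |          T           |    T    | T
T | F | T | T ||    T    |    F    |    T    |    F    |          F          |          T           |    T    | T
T | T | F | F ||    T    |    F    |    T    |    F    |          F          |          T           |    T    | T
T | T | F | T ||    T    |    T    |    T    |    F    |          F          |          T           |    T    | T
T | T | T | F ||    T    |    F    |    T    |    T    |          T          |          F           |    T    | T
T | T | T | T ||    T    |    T    |    T    |    T    |          T          |          F           |    T    | T
Every row is T, so the formula is a tautology.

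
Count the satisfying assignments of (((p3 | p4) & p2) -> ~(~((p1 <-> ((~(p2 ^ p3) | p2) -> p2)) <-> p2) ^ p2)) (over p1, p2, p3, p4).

p1  p2  p3  p4     (p3 | p4)  ((p3 | p4) & p2)  (p2 ^ p3)  ~(p2 ^ p3)  (~(p2 ^ p3) | p2)  ((~(p2 ^ p3) | p2) -> p2)  φ
T   T   T   T          T             T              F          T               T                      T              F
T   T   T   F          T             T              F          T               T                      T              F
T   T   F   T          T             T              T          F               T                      T              F
T   T   F   F          F             F              T          F               T                      T              T
T   F   T   T          T             F              T          F               F                      T              T
T   F   T   F          T             F              T          F               F                      T              T
T   F   F   T          T             F              F          T               T                      F              T
T   F   F   F          F             F              F          T               T                      F              T
F   T   T   T          T             T              F          T               T                      T              T
F   T   T   F          T             T              F          T               T                      T              T
F   T   F   T          T             T              T          F               T                      T              T
F   T   F   F          F             F              T          F               T                      T              T
F   F   T   T          T             F              T          F               F                      T              T
F   F   T   F          T             F              T          F               F                      T              T
F   F   F   T          T             F              F          T               T                      F              T
F   F   F   F          F             F              F          T               T                      F              T
The formula is true on 13 of the 16 rows.

13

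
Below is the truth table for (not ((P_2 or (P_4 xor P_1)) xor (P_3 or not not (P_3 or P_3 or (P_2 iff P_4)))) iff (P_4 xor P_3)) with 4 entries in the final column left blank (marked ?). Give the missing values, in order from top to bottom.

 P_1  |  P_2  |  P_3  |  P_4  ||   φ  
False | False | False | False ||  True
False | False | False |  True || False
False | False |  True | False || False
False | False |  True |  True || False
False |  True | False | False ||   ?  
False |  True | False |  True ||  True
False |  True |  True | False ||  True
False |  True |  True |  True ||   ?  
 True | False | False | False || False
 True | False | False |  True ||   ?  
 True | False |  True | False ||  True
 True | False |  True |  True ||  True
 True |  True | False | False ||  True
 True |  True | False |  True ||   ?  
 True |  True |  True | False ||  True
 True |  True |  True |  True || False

True, False, True, True

Row P_1=False, P_2=True, P_3=False, P_4=False: not ((P_2 or (P_4 xor P_1)) xor (P_3 or not not (P_3 or P_3 or (P_2 iff P_4)))) = False, (P_4 xor P_3) = False, so the formula = True.
Row P_1=False, P_2=True, P_3=True, P_4=True: not ((P_2 or (P_4 xor P_1)) xor (P_3 or not not (P_3 or P_3 or (P_2 iff P_4)))) = True, (P_4 xor P_3) = False, so the formula = False.
Row P_1=True, P_2=False, P_3=False, P_4=True: not ((P_2 or (P_4 xor P_1)) xor (P_3 or not not (P_3 or P_3 or (P_2 iff P_4)))) = True, (P_4 xor P_3) = True, so the formula = True.
Row P_1=True, P_2=True, P_3=False, P_4=True: not ((P_2 or (P_4 xor P_1)) xor (P_3 or not not (P_3 or P_3 or (P_2 iff P_4)))) = True, (P_4 xor P_3) = True, so the formula = True.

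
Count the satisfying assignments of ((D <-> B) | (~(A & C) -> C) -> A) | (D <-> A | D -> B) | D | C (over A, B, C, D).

15

A  B  C  D  |  φ
T  T  T  T  |  T
T  T  T  F  |  T
T  T  F  T  |  T
T  T  F  F  |  T
T  F  T  T  |  T
T  F  T  F  |  T
T  F  F  T  |  T
T  F  F  F  |  T
F  T  T  T  |  T
F  T  T  F  |  T
F  T  F  T  |  T
F  T  F  F  |  T
F  F  T  T  |  T
F  F  T  F  |  T
F  F  F  T  |  T
F  F  F  F  |  F
The formula is true on 15 of the 16 rows.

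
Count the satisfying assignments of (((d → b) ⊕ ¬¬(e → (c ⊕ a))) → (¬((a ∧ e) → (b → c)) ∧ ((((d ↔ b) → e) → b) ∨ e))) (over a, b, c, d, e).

20

a  b  c  d  e  |  φ
0  0  0  0  0  |  1
0  0  0  0  1  |  0
0  0  0  1  0  |  0
0  0  0  1  1  |  1
0  0  1  0  0  |  1
0  0  1  0  1  |  1
0  0  1  1  0  |  0
0  0  1  1  1  |  0
0  1  0  0  0  |  1
0  1  0  0  1  |  0
0  1  0  1  0  |  1
0  1  0  1  1  |  0
0  1  1  0  0  |  1
0  1  1  0  1  |  1
0  1  1  1  0  |  1
0  1  1  1  1  |  1
1  0  0  0  0  |  1
1  0  0  0  1  |  1
1  0  0  1  0  |  0
1  0  0  1  1  |  0
1  0  1  0  0  |  1
1  0  1  0  1  |  0
1  0  1  1  0  |  0
1  0  1  1  1  |  1
1  1  0  0  0  |  1
1  1  0  0  1  |  1
1  1  0  1  0  |  1
1  1  0  1  1  |  1
1  1  1  0  0  |  1
1  1  1  0  1  |  0
1  1  1  1  0  |  1
1  1  1  1  1  |  0
The formula is true on 20 of the 32 rows.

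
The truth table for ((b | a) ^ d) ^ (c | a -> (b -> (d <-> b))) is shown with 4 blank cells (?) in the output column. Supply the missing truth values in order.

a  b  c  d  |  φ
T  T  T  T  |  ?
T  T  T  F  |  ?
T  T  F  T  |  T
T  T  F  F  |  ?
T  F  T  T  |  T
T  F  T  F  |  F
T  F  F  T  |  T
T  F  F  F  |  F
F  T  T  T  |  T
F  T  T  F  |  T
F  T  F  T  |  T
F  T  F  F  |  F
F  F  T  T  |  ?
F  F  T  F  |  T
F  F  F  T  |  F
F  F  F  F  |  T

T, T, T, F

Row a=T, b=T, c=T, d=T: ((b | a) ^ d) = F, (c | a -> (b -> (d <-> b))) = T, so the formula = T.
Row a=T, b=T, c=T, d=F: ((b | a) ^ d) = T, (c | a -> (b -> (d <-> b))) = F, so the formula = T.
Row a=T, b=T, c=F, d=F: ((b | a) ^ d) = T, (c | a -> (b -> (d <-> b))) = F, so the formula = T.
Row a=F, b=F, c=T, d=T: ((b | a) ^ d) = T, (c | a -> (b -> (d <-> b))) = T, so the formula = F.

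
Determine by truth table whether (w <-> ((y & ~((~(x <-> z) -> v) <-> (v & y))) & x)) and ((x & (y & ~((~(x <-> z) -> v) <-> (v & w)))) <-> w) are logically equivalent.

not equivalent

x | y | z | w | v || φ | ψ
T | T | T | T | T || F | F
T | T | T | T | F || T | T
T | T | T | F | T || T | F
T | T | T | F | F || F | F
T | T | F | T | T || F | F
T | T | F | T | F || F | F
T | T | F | F | T || T | F
T | T | F | F | F || T | T
T | F | T | T | T || F | F
T | F | T | T | F || F | F
T | F | T | F | T || T | T
T | F | T | F | F || T | T
T | F | F | T | T || F | F
T | F | F | T | F || F | F
T | F | F | F | T || T | T
T | F | F | F | F || T | T
F | T | T | T | T || F | F
F | T | T | T | F || F | F
F | T | T | F | T || T | T
F | T | T | F | F || T | T
F | T | F | T | T || F | F
F | T | F | T | F || F | F
F | T | F | F | T || T | T
F | T | F | F | F || T | T
F | F | T | T | T || F | F
F | F | T | T | F || F | F
F | F | T | F | T || T | T
F | F | T | F | F || T | T
F | F | F | T | T || F | F
F | F | F | T | F || F | F
F | F | F | F | T || T | T
F | F | F | F | F || T | T
The columns differ at x=T, y=T, z=T, w=F, v=T (φ=T, ψ=F), so they are not equivalent.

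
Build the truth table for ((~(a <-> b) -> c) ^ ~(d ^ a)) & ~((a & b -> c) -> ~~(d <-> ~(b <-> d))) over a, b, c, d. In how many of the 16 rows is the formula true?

3

a | b | c | d || φ
T | T | T | T || F
T | T | T | F || T
T | T | F | T || F
T | T | F | F || F
T | F | T | T || F
T | F | T | F || F
T | F | F | T || F
T | F | F | F || F
F | T | T | T || T
F | T | T | F || F
F | T | F | T || F
F | T | F | F || T
F | F | T | T || F
F | F | T | F || F
F | F | F | T || F
F | F | F | F || F
The formula is true on 3 of the 16 rows.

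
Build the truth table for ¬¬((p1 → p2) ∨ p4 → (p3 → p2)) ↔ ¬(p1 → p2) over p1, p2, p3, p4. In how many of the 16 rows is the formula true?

5

p1  p2  p3  p4  |  φ
1   1   1   1   |  0
1   1   1   0   |  0
1   1   0   1   |  0
1   1   0   0   |  0
1   0   1   1   |  0
1   0   1   0   |  1
1   0   0   1   |  1
1   0   0   0   |  1
0   1   1   1   |  0
0   1   1   0   |  0
0   1   0   1   |  0
0   1   0   0   |  0
0   0   1   1   |  1
0   0   1   0   |  1
0   0   0   1   |  0
0   0   0   0   |  0
The formula is true on 5 of the 16 rows.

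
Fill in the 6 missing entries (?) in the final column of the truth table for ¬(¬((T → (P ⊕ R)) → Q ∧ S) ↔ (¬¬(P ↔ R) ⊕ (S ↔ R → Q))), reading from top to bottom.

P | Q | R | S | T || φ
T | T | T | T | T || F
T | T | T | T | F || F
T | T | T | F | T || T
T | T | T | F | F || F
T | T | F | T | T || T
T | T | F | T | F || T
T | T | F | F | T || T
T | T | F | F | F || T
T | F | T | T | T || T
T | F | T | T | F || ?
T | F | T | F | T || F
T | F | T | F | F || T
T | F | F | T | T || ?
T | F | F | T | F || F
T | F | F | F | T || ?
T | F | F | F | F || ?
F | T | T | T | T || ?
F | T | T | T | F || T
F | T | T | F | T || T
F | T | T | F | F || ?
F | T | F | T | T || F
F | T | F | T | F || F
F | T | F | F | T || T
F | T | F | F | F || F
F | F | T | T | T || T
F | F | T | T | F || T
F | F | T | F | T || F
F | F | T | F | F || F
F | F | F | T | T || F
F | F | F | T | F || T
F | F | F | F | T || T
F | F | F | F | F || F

Row P=T, Q=F, R=T, S=T, T=F: ¬((T → (P ⊕ R)) → Q ∧ S) = T, (¬¬(P ↔ R) ⊕ (S ↔ R → Q)) = T, (¬((T → (P ⊕ R)) → Q ∧ S) ↔ (¬¬(P ↔ R) ⊕ (S ↔ R → Q))) = T, so the formula = F.
Row P=T, Q=F, R=F, S=T, T=T: ¬((T → (P ⊕ R)) → Q ∧ S) = T, (¬¬(P ↔ R) ⊕ (S ↔ R → Q)) = T, (¬((T → (P ⊕ R)) → Q ∧ S) ↔ (¬¬(P ↔ R) ⊕ (S ↔ R → Q))) = T, so the formula = F.
Row P=T, Q=F, R=F, S=F, T=T: ¬((T → (P ⊕ R)) → Q ∧ S) = T, (¬¬(P ↔ R) ⊕ (S ↔ R → Q)) = F, (¬((T → (P ⊕ R)) → Q ∧ S) ↔ (¬¬(P ↔ R) ⊕ (S ↔ R → Q))) = F, so the formula = T.
Row P=T, Q=F, R=F, S=F, T=F: ¬((T → (P ⊕ R)) → Q ∧ S) = T, (¬¬(P ↔ R) ⊕ (S ↔ R → Q)) = F, (¬((T → (P ⊕ R)) → Q ∧ S) ↔ (¬¬(P ↔ R) ⊕ (S ↔ R → Q))) = F, so the formula = T.
Row P=F, Q=T, R=T, S=T, T=T: ¬((T → (P ⊕ R)) → Q ∧ S) = F, (¬¬(P ↔ R) ⊕ (S ↔ R → Q)) = T, (¬((T → (P ⊕ R)) → Q ∧ S) ↔ (¬¬(P ↔ R) ⊕ (S ↔ R → Q))) = F, so the formula = T.
Row P=F, Q=T, R=T, S=F, T=F: ¬((T → (P ⊕ R)) → Q ∧ S) = T, (¬¬(P ↔ R) ⊕ (S ↔ R → Q)) = F, (¬((T → (P ⊕ R)) → Q ∧ S) ↔ (¬¬(P ↔ R) ⊕ (S ↔ R → Q))) = F, so the formula = T.

F, F, T, T, T, T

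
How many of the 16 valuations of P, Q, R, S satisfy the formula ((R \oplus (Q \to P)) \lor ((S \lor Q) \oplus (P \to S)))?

P | Q | R | S | φ
- | - | - | - | -
F | F | F | F | T
F | F | F | T | T
F | F | T | F | T
F | F | T | T | F
F | T | F | F | F
F | T | F | T | F
F | T | T | F | T
F | T | T | T | T
T | F | F | F | T
T | F | F | T | T
T | F | T | F | F
T | F | T | T | F
T | T | F | F | T
T | T | F | T | T
T | T | T | F | T
T | T | T | T | F
The formula is true on 10 of the 16 rows.

10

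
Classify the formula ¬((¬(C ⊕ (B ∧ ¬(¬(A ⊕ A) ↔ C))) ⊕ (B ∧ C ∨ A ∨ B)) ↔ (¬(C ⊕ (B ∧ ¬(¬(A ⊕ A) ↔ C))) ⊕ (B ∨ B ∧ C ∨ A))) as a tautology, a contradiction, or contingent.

A  B  C  |  (A ⊕ A)  ¬(A ⊕ A)  (¬(A ⊕ A) ↔ C)  ¬(¬(A ⊕ A) ↔ C)  (B ∧ ¬(¬(A ⊕ A) ↔ C))  (C ⊕ (B ∧ ¬(¬(A ⊕ A) ↔ C)))  ¬(C ⊕ (B ∧ ¬(¬(A ⊕ A) ↔ C)))  (B ∧ C)  ((B ∧ C) ∨ A)  (((B ∧ C) ∨ A) ∨ B)  (B ∨ ((B ∧ C) ∨ A))  φ
1  1  1  |     0        1            1                0                   0                         1                            0                   1           1                 1                    1           0
1  1  0  |     0        1            0                1                   1                         1                            0                   0           1                 1                    1           0
1  0  1  |     0        1            1                0                   0                         1                            0                   0           1                 1                    1           0
1  0  0  |     0        1            0                1                   0                         0                            1                   0           1                 1                    1           0
0  1  1  |     0        1            1                0                   0                         1                            0                   1           1                 1                    1           0
0  1  0  |     0        1            0                1                   1                         1                            0                   0           0                 1                    1           0
0  0  1  |     0        1            1                0                   0                         1                            0                   0           0                 0                    0           0
0  0  0  |     0        1            0                1                   0                         0                            1                   0           0                 0                    0           0
Every row is 0, so the formula is a contradiction.

contradiction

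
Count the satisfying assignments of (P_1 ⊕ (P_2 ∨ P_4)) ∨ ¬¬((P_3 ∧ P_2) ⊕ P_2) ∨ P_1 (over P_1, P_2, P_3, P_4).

P_1  P_2  P_3  P_4  |  (P_2 ∨ P_4)  (P_1 ⊕ (P_2 ∨ P_4))  (P_3 ∧ P_2)  ((P_3 ∧ P_2) ⊕ P_2)  ¬((P_3 ∧ P_2) ⊕ P_2)  ¬¬((P_3 ∧ P_2) ⊕ P_2)  φ
 F    F    F    F   |       F                F                F                F                    T                      F            F
 F    F    F    T   |       T                T                F                F                    T                      F            T
 F    F    T    F   |       F                F                F                F                    T                      F            F
 F    F    T    T   |       T                T                F                F                    T                      F            T
 F    T    F    F   |       T                T                F                T                    F                      T            T
 F    T    F    T   |       T                T                F                T                    F                      T            T
 F    T    T    F   |       T                T                T                F                    T                      F            T
 F    T    T    T   |       T                T                T                F                    T                      F            T
 T    F    F    F   |       F                T                F                F                    T                      F            T
 T    F    F    T   |       T                F                F                F                    T                      F            T
 T    F    T    F   |       F                T                F                F                    T                      F            T
 T    F    T    T   |       T                F                F                F                    T                      F            T
 T    T    F    F   |       T                F                F                T                    F                      T            T
 T    T    F    T   |       T                F                F                T                    F                      T            T
 T    T    T    F   |       T                F                T                F                    T                      F            T
 T    T    T    T   |       T                F                T                F                    T                      F            T
The formula is true on 14 of the 16 rows.

14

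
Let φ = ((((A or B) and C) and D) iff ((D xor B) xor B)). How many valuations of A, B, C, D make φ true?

A | B | C | D || (A or B) | ((A or B) and C) | (((A or B) and C) and D) | (D xor B) | ((D xor B) xor B) | φ
0 | 0 | 0 | 0 ||    0     |        0         |            0             |     0     |         0         | 1
0 | 0 | 0 | 1 ||    0     |        0         |            0             |     1     |         1         | 0
0 | 0 | 1 | 0 ||    0     |        0         |            0             |     0     |         0         | 1
0 | 0 | 1 | 1 ||    0     |        0         |            0             |     1     |         1         | 0
0 | 1 | 0 | 0 ||    1     |        0         |            0             |     1     |         0         | 1
0 | 1 | 0 | 1 ||    1     |        0         |            0             |     0     |         1         | 0
0 | 1 | 1 | 0 ||    1     |        1         |            0             |     1     |         0         | 1
0 | 1 | 1 | 1 ||    1     |        1         |            1             |     0     |         1         | 1
1 | 0 | 0 | 0 ||    1     |        0         |            0             |     0     |         0         | 1
1 | 0 | 0 | 1 ||    1     |        0         |            0             |     1     |         1         | 0
1 | 0 | 1 | 0 ||    1     |        1         |            0             |     0     |         0         | 1
1 | 0 | 1 | 1 ||    1     |        1         |            1             |     1     |         1         | 1
1 | 1 | 0 | 0 ||    1     |        0         |            0             |     1     |         0         | 1
1 | 1 | 0 | 1 ||    1     |        0         |            0             |     0     |         1         | 0
1 | 1 | 1 | 0 ||    1     |        1         |            0             |     1     |         0         | 1
1 | 1 | 1 | 1 ||    1     |        1         |            1             |     0     |         1         | 1
The formula is true on 11 of the 16 rows.

11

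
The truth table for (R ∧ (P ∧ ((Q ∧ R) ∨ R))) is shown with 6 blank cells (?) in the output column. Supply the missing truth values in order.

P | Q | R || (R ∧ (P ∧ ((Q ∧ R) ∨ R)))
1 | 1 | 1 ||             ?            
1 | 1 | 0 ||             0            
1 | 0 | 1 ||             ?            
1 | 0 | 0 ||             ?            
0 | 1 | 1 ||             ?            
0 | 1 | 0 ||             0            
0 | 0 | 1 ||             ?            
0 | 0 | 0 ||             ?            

1, 1, 0, 0, 0, 0

Row P=1, Q=1, R=1: (P ∧ ((Q ∧ R) ∨ R)) = 1, so (R ∧ (P ∧ ((Q ∧ R) ∨ R))) = 1.
Row P=1, Q=0, R=1: (P ∧ ((Q ∧ R) ∨ R)) = 1, so (R ∧ (P ∧ ((Q ∧ R) ∨ R))) = 1.
Row P=1, Q=0, R=0: (P ∧ ((Q ∧ R) ∨ R)) = 0, so (R ∧ (P ∧ ((Q ∧ R) ∨ R))) = 0.
Row P=0, Q=1, R=1: (P ∧ ((Q ∧ R) ∨ R)) = 0, so (R ∧ (P ∧ ((Q ∧ R) ∨ R))) = 0.
Row P=0, Q=0, R=1: (P ∧ ((Q ∧ R) ∨ R)) = 0, so (R ∧ (P ∧ ((Q ∧ R) ∨ R))) = 0.
Row P=0, Q=0, R=0: (P ∧ ((Q ∧ R) ∨ R)) = 0, so (R ∧ (P ∧ ((Q ∧ R) ∨ R))) = 0.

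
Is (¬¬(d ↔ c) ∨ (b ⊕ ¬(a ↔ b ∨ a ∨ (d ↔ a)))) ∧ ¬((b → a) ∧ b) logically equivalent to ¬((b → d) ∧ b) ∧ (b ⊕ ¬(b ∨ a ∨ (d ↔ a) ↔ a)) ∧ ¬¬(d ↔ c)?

a | b | c | d | φ | ψ
- | - | - | - | - | -
T | T | T | T | F | F
T | T | T | F | F | F
T | T | F | T | F | F
T | T | F | F | F | T
T | F | T | T | T | F
T | F | T | F | F | F
T | F | F | T | F | F
T | F | F | F | T | F
F | T | T | T | T | F
F | T | T | F | F | F
F | T | F | T | F | F
F | T | F | F | T | F
F | F | T | T | T | F
F | F | T | F | T | F
F | F | F | T | F | F
F | F | F | F | T | T
The columns differ at a=T, b=T, c=F, d=F (φ=F, ψ=T), so they are not equivalent.

not equivalent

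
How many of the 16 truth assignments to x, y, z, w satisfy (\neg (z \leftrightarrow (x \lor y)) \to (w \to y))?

14

x  y  z  w  |  φ
0  0  0  0  |  1
0  0  0  1  |  1
0  0  1  0  |  1
0  0  1  1  |  0
0  1  0  0  |  1
0  1  0  1  |  1
0  1  1  0  |  1
0  1  1  1  |  1
1  0  0  0  |  1
1  0  0  1  |  0
1  0  1  0  |  1
1  0  1  1  |  1
1  1  0  0  |  1
1  1  0  1  |  1
1  1  1  0  |  1
1  1  1  1  |  1
The formula is true on 14 of the 16 rows.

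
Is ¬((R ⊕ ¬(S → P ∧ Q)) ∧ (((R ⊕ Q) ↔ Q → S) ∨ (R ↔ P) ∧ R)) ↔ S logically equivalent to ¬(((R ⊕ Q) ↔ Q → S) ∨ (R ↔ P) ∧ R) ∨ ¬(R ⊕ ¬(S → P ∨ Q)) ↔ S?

not equivalent

P | Q | R | S | φ | ψ
- | - | - | - | - | -
T | T | T | T | F | F
T | T | T | F | T | T
T | T | F | T | T | T
T | T | F | F | F | F
T | F | T | T | T | F
T | F | T | F | T | T
T | F | F | T | T | T
T | F | F | F | F | F
F | T | T | T | T | T
F | T | T | F | T | T
F | T | F | T | F | T
F | T | F | F | F | F
F | F | T | T | T | T
F | F | T | F | T | T
F | F | F | T | T | T
F | F | F | F | F | F
The columns differ at P=T, Q=F, R=T, S=T (φ=T, ψ=F), so they are not equivalent.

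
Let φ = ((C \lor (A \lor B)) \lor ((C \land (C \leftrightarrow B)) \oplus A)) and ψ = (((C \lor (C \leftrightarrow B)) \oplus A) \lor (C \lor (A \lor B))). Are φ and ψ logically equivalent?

A | B | C || φ | ψ
0 | 0 | 0 || 0 | 1
0 | 0 | 1 || 1 | 1
0 | 1 | 0 || 1 | 1
0 | 1 | 1 || 1 | 1
1 | 0 | 0 || 1 | 1
1 | 0 | 1 || 1 | 1
1 | 1 | 0 || 1 | 1
1 | 1 | 1 || 1 | 1
The columns differ at A=0, B=0, C=0 (φ=0, ψ=1), so they are not equivalent.

not equivalent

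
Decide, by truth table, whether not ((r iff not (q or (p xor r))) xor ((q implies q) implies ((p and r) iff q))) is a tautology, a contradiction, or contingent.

contingent

p | q | r | (p xor r) | (q or (p xor r)) | not (q or (p xor r)) | (r iff not (q or (p xor r))) | (q implies q) | (p and r) | ((p and r) iff q) | φ
- | - | - | --------- | ---------------- | -------------------- | ---------------------------- | ------------- | --------- | ----------------- | -
1 | 1 | 1 |     0     |        1         |          0           |              0               |       1       |     1     |         1         | 0
1 | 1 | 0 |     1     |        1         |          0           |              1               |       1       |     0     |         0         | 0
1 | 0 | 1 |     0     |        0         |          1           |              1               |       1       |     1     |         0         | 0
1 | 0 | 0 |     1     |        1         |          0           |              1               |       1       |     0     |         1         | 1
0 | 1 | 1 |     1     |        1         |          0           |              0               |       1       |     0     |         0         | 1
0 | 1 | 0 |     0     |        1         |          0           |              1               |       1       |     0     |         0         | 0
0 | 0 | 1 |     1     |        1         |          0           |              0               |       1       |     0     |         1         | 0
0 | 0 | 0 |     0     |        0         |          1           |              0               |       1       |     0     |         1         | 0
2 of 8 rows are 1, so the formula is contingent.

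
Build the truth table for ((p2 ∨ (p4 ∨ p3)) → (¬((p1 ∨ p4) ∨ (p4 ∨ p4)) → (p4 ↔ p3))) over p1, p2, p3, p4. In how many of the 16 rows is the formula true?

14

p1 | p2 | p3 | p4 || (p4 ∨ p3) | (p2 ∨ (p4 ∨ p3)) | (p1 ∨ p4) | (p4 ∨ p4) | ((p1 ∨ p4) ∨ (p4 ∨ p4)) | ¬((p1 ∨ p4) ∨ (p4 ∨ p4)) | (p4 ↔ p3) | φ
0  | 0  | 0  | 0  ||     0     |        0         |     0     |     0     |            0            |            1             |     1     | 1
0  | 0  | 0  | 1  ||     1     |        1         |     1     |     1     |            1            |            0             |     0     | 1
0  | 0  | 1  | 0  ||     1     |        1         |     0     |     0     |            0            |            1             |     0     | 0
0  | 0  | 1  | 1  ||     1     |        1         |     1     |     1     |            1            |            0             |     1     | 1
0  | 1  | 0  | 0  ||     0     |        1         |     0     |     0     |            0            |            1             |     1     | 1
0  | 1  | 0  | 1  ||     1     |        1         |     1     |     1     |            1            |            0             |     0     | 1
0  | 1  | 1  | 0  ||     1     |        1         |     0     |     0     |            0            |            1             |     0     | 0
0  | 1  | 1  | 1  ||     1     |        1         |     1     |     1     |            1            |            0             |     1     | 1
1  | 0  | 0  | 0  ||     0     |        0         |     1     |     0     |            1            |            0             |     1     | 1
1  | 0  | 0  | 1  ||     1     |        1         |     1     |     1     |            1            |            0             |     0     | 1
1  | 0  | 1  | 0  ||     1     |        1         |     1     |     0     |            1            |            0             |     0     | 1
1  | 0  | 1  | 1  ||     1     |        1         |     1     |     1     |            1            |            0             |     1     | 1
1  | 1  | 0  | 0  ||     0     |        1         |     1     |     0     |            1            |            0             |     1     | 1
1  | 1  | 0  | 1  ||     1     |        1         |     1     |     1     |            1            |            0             |     0     | 1
1  | 1  | 1  | 0  ||     1     |        1         |     1     |     0     |            1            |            0             |     0     | 1
1  | 1  | 1  | 1  ||     1     |        1         |     1     |     1     |            1            |            0             |     1     | 1
The formula is true on 14 of the 16 rows.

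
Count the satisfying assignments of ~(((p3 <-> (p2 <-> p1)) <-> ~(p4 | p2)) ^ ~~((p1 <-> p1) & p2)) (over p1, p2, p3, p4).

8

  p1     p2     p3     p4      (p2 <-> p1)  (p3 <-> (p2 <-> p1))  (p4 | p2)  ~(p4 | p2)  (p1 <-> p1)  ((p1 <-> p1) & p2)  ~((p1 <-> p1) & p2)  ~~((p1 <-> p1) & p2)    φ  
False  False  False  False         True            False            False       True         True           False                 True                False           True
False  False  False   True         True            False             True      False         True           False                 True                False          False
False  False   True  False         True             True            False       True         True           False                 True                False          False
False  False   True   True         True             True             True      False         True           False                 True                False           True
False   True  False  False        False             True             True      False         True            True                False                 True          False
False   True  False   True        False             True             True      False         True            True                False                 True          False
False   True   True  False        False            False             True      False         True            True                False                 True           True
False   True   True   True        False            False             True      False         True            True                False                 True           True
 True  False  False  False        False             True            False       True         True           False                 True                False          False
 True  False  False   True        False             True             True      False         True           False                 True                False           True
 True  False   True  False        False            False            False       True         True           False                 True                False           True
 True  False   True   True        False            False             True      False         True           False                 True                False          False
 True   True  False  False         True            False             True      False         True            True                False                 True           True
 True   True  False   True         True            False             True      False         True            True                False                 True           True
 True   True   True  False         True             True             True      False         True            True                False                 True          False
 True   True   True   True         True             True             True      False         True            True                False                 True          False
The formula is true on 8 of the 16 rows.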